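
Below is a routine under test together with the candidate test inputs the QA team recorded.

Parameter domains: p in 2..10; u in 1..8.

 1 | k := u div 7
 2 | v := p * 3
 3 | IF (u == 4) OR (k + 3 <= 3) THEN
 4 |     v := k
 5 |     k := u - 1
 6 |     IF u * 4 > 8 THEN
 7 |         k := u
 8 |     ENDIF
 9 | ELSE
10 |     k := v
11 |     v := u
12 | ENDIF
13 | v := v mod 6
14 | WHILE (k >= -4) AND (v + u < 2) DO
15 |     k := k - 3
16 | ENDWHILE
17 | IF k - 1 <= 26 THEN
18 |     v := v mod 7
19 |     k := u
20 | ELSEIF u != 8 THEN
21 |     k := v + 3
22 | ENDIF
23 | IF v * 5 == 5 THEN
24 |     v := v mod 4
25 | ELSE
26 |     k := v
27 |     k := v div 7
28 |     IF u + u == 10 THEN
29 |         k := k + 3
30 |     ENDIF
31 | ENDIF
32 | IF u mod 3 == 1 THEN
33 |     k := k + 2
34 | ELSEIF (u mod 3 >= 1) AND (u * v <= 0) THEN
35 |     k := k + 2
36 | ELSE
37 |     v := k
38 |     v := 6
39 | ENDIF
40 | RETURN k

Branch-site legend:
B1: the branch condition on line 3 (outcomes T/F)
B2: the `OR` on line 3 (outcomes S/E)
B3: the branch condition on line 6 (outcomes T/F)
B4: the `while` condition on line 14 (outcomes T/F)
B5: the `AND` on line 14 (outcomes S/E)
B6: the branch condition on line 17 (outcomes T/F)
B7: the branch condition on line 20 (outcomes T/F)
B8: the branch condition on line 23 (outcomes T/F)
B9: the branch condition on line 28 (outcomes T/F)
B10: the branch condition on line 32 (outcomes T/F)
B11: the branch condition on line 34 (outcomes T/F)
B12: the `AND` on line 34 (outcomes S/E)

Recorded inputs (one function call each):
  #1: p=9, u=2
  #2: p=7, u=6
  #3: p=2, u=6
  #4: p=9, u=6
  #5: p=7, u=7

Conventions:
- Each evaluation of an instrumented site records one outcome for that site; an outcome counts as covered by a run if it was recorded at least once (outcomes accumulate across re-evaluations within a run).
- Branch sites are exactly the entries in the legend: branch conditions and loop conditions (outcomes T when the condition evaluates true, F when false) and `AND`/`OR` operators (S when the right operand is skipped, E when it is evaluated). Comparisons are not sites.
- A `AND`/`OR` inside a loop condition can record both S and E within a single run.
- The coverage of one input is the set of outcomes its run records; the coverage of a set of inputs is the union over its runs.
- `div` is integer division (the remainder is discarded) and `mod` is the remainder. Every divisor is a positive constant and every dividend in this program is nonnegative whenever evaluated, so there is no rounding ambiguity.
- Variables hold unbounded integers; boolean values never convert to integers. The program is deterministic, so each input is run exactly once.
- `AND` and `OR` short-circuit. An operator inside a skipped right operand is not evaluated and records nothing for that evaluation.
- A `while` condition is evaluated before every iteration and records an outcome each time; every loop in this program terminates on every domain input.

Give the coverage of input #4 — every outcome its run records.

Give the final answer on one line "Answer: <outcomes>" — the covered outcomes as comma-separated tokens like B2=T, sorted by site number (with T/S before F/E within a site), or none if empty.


Tracing the run of input #4 (p=9, u=6):
  B2->E, B1->T, B3->T, B5->E, B4->F, B6->T, B8->F, B9->F, B10->F, B12->S
  B11->F
collecting distinct outcomes: B1=T, B2=E, B3=T, B4=F, B5=E, B6=T, B8=F, B9=F, B10=F, B11=F, B12=S
Answer: B1=T, B2=E, B3=T, B4=F, B5=E, B6=T, B8=F, B9=F, B10=F, B11=F, B12=S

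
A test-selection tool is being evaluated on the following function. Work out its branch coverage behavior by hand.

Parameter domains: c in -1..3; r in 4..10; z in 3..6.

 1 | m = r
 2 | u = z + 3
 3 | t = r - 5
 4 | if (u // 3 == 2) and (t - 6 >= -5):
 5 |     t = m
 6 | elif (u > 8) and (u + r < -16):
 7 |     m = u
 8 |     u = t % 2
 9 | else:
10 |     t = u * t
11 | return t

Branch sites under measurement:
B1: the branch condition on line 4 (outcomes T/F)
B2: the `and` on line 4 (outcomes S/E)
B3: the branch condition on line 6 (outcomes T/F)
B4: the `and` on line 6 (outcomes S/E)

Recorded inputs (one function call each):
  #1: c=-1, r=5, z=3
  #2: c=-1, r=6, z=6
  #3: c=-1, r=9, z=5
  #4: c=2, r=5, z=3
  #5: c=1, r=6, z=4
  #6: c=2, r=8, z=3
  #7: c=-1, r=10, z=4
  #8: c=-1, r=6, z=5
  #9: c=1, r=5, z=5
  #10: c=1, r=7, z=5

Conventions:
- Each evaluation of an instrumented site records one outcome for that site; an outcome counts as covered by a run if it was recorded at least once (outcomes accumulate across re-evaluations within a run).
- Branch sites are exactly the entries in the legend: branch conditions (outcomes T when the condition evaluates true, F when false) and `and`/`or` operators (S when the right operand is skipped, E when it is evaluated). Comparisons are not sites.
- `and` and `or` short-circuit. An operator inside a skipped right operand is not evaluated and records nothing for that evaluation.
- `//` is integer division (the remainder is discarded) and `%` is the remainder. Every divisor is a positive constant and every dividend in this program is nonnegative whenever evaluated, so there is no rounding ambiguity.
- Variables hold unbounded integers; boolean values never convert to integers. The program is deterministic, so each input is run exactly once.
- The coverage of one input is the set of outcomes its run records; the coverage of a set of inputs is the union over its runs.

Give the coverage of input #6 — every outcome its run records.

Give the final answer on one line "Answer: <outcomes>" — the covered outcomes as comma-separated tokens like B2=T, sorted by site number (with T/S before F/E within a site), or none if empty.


Running input #6 (c=2, r=8, z=3), event by event:
  B2->E, B1->T
deduplicating events, the covered set is: B1=T, B2=E
Answer: B1=T, B2=E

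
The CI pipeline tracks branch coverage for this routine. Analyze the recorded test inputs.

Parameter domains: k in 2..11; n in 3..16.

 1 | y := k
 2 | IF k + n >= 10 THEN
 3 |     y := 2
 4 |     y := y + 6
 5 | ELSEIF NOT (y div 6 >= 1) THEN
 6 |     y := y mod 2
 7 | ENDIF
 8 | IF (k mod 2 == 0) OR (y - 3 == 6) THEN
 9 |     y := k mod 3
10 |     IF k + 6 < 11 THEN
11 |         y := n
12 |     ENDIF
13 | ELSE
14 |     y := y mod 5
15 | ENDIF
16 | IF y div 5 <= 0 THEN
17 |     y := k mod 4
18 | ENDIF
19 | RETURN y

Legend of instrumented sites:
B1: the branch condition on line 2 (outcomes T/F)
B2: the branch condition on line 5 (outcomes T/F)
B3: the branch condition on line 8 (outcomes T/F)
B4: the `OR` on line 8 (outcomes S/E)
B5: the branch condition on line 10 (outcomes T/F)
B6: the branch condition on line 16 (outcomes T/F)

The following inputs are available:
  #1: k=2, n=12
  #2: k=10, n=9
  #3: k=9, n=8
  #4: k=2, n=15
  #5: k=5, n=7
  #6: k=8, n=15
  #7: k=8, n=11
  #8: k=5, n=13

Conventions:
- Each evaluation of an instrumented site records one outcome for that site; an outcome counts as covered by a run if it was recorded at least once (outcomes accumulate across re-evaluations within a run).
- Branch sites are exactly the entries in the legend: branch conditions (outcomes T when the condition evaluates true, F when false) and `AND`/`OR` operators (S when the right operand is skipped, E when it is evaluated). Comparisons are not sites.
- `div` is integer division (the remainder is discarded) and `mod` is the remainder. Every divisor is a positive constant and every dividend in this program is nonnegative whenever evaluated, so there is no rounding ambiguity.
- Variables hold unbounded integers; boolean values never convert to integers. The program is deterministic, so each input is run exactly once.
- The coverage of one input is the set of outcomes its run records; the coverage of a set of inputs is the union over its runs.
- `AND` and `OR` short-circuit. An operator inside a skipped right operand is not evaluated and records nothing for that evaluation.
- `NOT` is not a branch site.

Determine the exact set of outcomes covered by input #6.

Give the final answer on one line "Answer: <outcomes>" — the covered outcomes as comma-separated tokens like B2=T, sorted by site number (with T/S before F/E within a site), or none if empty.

Running input #6 (k=8, n=15), event by event:
  B1->T, B4->S, B3->T, B5->F, B6->T
as a set, this run covers: B1=T, B3=T, B4=S, B5=F, B6=T

Answer: B1=T, B3=T, B4=S, B5=F, B6=T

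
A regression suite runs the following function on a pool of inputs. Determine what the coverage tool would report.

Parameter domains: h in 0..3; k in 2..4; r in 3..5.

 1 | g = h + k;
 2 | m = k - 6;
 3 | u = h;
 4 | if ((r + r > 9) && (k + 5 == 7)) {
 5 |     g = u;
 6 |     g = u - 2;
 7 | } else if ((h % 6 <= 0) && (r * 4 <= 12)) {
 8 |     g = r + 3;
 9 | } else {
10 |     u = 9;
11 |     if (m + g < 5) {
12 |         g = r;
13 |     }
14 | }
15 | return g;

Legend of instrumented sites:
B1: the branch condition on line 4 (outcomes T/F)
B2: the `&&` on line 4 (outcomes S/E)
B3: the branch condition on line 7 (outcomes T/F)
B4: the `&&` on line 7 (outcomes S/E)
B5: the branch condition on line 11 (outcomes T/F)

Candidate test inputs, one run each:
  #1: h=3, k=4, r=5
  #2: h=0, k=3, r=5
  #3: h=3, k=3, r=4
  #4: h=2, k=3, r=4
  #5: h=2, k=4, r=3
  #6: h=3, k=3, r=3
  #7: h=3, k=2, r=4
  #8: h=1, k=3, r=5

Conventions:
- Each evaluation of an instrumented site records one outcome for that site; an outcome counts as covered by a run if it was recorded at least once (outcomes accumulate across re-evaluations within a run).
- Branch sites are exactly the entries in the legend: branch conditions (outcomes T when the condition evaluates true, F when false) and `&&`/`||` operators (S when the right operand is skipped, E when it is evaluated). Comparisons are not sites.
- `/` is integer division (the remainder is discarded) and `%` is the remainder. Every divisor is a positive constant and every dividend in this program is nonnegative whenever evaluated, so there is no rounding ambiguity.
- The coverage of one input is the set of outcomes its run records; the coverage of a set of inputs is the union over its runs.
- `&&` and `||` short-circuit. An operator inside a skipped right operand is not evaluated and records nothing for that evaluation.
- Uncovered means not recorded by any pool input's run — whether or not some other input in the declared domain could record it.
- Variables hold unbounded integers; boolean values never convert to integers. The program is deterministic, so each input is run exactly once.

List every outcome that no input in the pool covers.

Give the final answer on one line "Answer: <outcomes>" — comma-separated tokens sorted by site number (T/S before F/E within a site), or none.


#1 (h=3, k=4, r=5) -> B2->E, B1->F, B4->S, B3->F, B5->F; covered: B1=F, B2=E, B3=F, B4=S, B5=F
#2 (h=0, k=3, r=5) -> B2->E, B1->F, B4->E, B3->F, B5->T; covered: B1=F, B2=E, B3=F, B4=E, B5=T
#3 (h=3, k=3, r=4) -> B2->S, B1->F, B4->S, B3->F, B5->T; covered: B1=F, B2=S, B3=F, B4=S, B5=T
#4 (h=2, k=3, r=4) -> B2->S, B1->F, B4->S, B3->F, B5->T; covered: B1=F, B2=S, B3=F, B4=S, B5=T
#5 (h=2, k=4, r=3) -> B2->S, B1->F, B4->S, B3->F, B5->T; covered: B1=F, B2=S, B3=F, B4=S, B5=T
#6 (h=3, k=3, r=3) -> B2->S, B1->F, B4->S, B3->F, B5->T; covered: B1=F, B2=S, B3=F, B4=S, B5=T
#7 (h=3, k=2, r=4) -> B2->S, B1->F, B4->S, B3->F, B5->T; covered: B1=F, B2=S, B3=F, B4=S, B5=T
#8 (h=1, k=3, r=5) -> B2->E, B1->F, B4->S, B3->F, B5->T; covered: B1=F, B2=E, B3=F, B4=S, B5=T
union over the pool: B1=F, B2=S, B2=E, B3=F, B4=S, B4=E, B5=T, B5=F
uncovered (2 of 10): B1=T, B3=T
Answer: B1=T, B3=T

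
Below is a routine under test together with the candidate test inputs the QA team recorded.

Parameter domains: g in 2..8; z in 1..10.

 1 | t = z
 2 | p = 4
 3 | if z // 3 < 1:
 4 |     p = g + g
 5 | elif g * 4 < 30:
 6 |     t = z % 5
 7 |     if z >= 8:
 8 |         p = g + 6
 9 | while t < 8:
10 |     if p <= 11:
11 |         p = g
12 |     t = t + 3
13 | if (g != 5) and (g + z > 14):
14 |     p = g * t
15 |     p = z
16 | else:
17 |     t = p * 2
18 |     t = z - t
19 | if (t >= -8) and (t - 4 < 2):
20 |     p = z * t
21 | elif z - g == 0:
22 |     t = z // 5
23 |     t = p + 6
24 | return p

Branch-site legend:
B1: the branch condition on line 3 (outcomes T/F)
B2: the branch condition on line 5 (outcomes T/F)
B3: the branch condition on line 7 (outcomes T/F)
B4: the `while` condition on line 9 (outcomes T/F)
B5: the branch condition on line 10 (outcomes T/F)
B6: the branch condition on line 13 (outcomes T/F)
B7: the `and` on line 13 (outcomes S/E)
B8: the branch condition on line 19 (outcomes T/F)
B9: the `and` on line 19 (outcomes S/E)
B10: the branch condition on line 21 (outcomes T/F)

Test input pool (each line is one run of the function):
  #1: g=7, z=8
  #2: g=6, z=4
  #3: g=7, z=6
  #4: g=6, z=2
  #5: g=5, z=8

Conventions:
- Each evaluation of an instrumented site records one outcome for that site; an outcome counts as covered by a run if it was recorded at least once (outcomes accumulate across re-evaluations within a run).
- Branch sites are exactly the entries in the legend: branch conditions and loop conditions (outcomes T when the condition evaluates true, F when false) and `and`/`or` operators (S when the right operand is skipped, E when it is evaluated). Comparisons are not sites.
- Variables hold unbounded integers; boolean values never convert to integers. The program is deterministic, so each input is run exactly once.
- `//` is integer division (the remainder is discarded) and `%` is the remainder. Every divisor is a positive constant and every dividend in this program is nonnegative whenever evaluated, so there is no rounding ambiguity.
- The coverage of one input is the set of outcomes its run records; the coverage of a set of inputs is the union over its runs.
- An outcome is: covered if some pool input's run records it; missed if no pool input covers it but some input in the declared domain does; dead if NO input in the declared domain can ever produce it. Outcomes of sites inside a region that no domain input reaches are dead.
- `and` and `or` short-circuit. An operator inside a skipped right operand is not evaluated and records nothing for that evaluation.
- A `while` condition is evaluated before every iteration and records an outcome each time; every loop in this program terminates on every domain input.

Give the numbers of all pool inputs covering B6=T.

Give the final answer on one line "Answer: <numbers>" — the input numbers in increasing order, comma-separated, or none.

input #1 (g=7, z=8): records B6=T
input #2 (g=6, z=4): does not record B6=T
input #3 (g=7, z=6): does not record B6=T
input #4 (g=6, z=2): does not record B6=T
input #5 (g=5, z=8): does not record B6=T

Answer: 1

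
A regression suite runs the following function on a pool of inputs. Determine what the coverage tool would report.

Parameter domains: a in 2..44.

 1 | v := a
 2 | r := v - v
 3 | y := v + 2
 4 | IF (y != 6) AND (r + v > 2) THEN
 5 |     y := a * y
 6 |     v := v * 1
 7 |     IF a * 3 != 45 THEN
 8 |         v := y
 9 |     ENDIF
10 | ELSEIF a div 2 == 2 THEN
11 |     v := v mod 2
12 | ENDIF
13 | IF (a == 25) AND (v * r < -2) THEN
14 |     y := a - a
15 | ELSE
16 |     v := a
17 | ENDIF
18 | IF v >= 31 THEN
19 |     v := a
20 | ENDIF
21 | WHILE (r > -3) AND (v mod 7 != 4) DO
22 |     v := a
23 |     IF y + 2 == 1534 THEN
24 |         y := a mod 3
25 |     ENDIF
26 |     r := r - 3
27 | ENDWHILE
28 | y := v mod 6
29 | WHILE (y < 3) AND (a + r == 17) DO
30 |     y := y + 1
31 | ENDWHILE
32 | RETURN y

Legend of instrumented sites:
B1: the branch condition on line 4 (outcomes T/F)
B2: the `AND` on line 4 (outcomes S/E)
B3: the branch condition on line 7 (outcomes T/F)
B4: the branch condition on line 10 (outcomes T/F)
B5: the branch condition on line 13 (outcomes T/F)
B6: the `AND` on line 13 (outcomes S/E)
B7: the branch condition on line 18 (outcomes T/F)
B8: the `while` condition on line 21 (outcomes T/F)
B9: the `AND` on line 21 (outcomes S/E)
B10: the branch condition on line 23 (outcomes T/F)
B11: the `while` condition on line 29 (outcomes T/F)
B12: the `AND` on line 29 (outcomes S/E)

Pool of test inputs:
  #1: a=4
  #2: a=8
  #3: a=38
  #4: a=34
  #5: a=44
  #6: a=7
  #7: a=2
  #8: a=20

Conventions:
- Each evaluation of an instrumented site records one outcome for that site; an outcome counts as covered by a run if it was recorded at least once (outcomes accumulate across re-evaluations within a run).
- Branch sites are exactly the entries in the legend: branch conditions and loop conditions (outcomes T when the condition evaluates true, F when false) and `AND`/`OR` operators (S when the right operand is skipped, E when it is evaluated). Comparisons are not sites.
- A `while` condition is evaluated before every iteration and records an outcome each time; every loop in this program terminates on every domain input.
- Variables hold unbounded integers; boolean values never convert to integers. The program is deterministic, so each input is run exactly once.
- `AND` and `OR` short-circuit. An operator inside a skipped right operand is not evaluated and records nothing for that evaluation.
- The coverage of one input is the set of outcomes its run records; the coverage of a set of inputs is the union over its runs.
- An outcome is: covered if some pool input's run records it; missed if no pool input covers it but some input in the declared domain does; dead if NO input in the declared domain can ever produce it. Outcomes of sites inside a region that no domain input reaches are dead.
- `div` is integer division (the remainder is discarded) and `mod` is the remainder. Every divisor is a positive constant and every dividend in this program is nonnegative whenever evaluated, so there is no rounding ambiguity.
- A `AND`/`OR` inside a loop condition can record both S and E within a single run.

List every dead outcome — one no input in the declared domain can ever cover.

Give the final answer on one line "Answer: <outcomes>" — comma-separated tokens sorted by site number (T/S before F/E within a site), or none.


exhaustive pass over the 43-input domain:
  B5=T: no domain input ever produces it -> dead
  B10=T: no domain input ever produces it -> dead
  reachable outcomes have witnesses, e.g. B1=T (e.g. a=3), B1=F (e.g. a=2), B2=S (e.g. a=4), B2=E (e.g. a=2)
Answer: B5=T, B10=T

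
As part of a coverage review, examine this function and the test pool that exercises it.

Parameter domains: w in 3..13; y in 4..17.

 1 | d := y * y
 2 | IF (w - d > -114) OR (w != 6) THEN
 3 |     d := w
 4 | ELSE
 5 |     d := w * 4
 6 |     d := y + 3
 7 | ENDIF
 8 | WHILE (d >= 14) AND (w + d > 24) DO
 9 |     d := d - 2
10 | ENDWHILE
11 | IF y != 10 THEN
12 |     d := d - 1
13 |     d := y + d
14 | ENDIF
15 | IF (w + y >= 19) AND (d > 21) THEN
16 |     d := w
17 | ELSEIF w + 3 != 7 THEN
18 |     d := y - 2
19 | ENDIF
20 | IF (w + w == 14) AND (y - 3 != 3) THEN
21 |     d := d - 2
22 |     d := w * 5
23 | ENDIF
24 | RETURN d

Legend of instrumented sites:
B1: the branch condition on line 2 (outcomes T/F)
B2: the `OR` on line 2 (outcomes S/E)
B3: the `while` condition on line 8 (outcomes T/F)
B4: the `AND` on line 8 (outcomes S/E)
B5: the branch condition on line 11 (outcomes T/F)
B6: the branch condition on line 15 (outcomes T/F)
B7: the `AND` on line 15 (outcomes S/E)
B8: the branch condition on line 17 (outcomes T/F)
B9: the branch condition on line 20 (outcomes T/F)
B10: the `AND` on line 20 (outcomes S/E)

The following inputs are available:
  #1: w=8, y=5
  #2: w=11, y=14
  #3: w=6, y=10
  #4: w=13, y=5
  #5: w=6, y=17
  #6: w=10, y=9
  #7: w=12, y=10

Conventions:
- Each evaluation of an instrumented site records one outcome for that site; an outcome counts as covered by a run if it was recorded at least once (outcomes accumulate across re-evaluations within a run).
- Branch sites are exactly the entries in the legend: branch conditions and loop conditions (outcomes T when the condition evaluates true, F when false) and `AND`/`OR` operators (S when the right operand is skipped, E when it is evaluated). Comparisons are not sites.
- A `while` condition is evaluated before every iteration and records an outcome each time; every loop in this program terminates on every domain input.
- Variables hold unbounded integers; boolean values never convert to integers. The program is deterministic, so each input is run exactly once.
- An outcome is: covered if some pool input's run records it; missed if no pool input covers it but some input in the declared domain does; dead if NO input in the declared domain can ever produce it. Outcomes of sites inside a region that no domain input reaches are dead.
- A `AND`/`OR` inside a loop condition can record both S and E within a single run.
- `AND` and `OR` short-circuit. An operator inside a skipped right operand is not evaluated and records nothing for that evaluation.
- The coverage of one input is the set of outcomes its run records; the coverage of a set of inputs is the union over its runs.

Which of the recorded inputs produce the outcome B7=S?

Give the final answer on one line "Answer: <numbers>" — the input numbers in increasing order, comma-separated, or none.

input #1 (w=8, y=5): records B7=S
input #2 (w=11, y=14): does not record B7=S
input #3 (w=6, y=10): records B7=S
input #4 (w=13, y=5): records B7=S
input #5 (w=6, y=17): does not record B7=S
input #6 (w=10, y=9): does not record B7=S
input #7 (w=12, y=10): does not record B7=S

Answer: 1, 3, 4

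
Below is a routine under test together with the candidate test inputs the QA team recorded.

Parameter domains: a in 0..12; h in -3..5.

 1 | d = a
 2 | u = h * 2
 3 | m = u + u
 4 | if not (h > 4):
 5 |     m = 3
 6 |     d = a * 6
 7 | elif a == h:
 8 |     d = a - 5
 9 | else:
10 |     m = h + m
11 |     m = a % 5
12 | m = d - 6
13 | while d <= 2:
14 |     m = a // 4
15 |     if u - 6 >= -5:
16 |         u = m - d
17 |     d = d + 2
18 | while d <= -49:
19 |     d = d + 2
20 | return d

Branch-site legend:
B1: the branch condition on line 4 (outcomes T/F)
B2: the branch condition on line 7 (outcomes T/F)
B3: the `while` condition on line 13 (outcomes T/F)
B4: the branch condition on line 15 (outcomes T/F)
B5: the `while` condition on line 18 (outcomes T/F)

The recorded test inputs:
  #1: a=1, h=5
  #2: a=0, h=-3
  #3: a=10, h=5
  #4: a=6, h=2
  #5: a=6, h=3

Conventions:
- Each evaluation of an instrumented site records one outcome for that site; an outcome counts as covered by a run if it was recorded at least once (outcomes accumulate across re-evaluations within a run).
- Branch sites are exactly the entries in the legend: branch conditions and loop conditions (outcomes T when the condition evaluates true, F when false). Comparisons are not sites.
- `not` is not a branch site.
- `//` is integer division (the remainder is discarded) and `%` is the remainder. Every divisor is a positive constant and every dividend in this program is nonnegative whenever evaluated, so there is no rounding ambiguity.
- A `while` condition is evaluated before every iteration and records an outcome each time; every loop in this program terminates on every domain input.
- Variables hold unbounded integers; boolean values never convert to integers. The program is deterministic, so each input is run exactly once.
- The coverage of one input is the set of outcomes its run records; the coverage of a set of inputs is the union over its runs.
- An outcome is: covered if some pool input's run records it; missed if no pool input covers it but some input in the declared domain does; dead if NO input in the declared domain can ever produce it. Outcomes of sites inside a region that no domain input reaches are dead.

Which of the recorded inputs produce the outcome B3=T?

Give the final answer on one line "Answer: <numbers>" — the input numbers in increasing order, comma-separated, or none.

input #1 (a=1, h=5): produces B3=T
input #2 (a=0, h=-3): produces B3=T
input #3 (a=10, h=5): does not produce B3=T
input #4 (a=6, h=2): does not produce B3=T
input #5 (a=6, h=3): does not produce B3=T

Answer: 1, 2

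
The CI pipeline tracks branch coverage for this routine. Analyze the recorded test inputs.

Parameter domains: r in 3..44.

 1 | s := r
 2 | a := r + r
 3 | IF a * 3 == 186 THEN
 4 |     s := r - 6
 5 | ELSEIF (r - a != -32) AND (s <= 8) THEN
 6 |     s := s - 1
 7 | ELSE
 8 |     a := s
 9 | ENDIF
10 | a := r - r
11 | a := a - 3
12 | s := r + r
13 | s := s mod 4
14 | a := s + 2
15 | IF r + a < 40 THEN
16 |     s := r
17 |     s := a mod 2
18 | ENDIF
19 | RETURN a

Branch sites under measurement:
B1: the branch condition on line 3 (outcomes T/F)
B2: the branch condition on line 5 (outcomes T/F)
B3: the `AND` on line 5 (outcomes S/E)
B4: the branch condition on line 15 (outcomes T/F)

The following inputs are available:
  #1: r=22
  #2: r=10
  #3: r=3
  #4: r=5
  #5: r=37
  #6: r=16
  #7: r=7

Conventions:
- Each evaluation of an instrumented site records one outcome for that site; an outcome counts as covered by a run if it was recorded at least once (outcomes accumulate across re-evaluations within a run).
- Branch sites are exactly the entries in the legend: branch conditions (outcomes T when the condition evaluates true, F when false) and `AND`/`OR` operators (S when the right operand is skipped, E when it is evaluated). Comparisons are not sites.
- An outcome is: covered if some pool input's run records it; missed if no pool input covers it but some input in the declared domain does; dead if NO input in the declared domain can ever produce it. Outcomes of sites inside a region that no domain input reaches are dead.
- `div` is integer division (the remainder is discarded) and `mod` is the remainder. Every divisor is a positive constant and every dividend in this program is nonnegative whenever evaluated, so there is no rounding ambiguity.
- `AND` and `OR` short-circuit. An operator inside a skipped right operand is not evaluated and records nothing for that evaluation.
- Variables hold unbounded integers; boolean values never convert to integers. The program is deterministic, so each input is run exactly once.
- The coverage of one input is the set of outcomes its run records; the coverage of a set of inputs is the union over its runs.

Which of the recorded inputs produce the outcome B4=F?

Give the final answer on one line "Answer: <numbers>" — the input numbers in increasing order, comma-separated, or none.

input #1 (r=22): never hits B4=F
input #2 (r=10): never hits B4=F
input #3 (r=3): never hits B4=F
input #4 (r=5): never hits B4=F
input #5 (r=37): hits B4=F
input #6 (r=16): never hits B4=F
input #7 (r=7): never hits B4=F

Answer: 5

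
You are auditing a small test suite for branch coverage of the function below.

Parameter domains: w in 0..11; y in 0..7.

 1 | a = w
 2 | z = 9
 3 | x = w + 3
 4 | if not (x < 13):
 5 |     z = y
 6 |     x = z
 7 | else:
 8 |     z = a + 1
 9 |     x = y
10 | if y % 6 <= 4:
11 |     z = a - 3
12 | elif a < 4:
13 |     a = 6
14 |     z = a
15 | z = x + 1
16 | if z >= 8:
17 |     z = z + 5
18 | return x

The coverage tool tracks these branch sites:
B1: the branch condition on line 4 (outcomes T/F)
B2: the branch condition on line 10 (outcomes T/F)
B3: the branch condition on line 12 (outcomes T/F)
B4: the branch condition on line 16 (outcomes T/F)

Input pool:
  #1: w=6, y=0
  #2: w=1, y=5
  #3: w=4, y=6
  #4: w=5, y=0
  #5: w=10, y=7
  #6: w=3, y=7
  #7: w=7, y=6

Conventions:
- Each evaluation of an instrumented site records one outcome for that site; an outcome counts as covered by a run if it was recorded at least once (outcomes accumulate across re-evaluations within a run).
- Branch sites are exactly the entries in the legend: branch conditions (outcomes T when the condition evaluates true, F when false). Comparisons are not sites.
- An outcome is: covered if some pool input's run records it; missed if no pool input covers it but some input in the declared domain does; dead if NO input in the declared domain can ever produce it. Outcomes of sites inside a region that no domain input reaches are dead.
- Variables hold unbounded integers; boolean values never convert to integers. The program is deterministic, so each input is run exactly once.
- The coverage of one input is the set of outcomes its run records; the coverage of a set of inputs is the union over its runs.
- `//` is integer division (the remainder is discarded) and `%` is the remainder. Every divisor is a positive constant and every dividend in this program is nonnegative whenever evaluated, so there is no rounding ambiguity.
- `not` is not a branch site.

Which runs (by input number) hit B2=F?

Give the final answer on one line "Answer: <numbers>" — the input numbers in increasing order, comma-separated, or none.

input #1 (w=6, y=0): misses B2=F
input #2 (w=1, y=5): covers B2=F
input #3 (w=4, y=6): misses B2=F
input #4 (w=5, y=0): misses B2=F
input #5 (w=10, y=7): misses B2=F
input #6 (w=3, y=7): misses B2=F
input #7 (w=7, y=6): misses B2=F

Answer: 2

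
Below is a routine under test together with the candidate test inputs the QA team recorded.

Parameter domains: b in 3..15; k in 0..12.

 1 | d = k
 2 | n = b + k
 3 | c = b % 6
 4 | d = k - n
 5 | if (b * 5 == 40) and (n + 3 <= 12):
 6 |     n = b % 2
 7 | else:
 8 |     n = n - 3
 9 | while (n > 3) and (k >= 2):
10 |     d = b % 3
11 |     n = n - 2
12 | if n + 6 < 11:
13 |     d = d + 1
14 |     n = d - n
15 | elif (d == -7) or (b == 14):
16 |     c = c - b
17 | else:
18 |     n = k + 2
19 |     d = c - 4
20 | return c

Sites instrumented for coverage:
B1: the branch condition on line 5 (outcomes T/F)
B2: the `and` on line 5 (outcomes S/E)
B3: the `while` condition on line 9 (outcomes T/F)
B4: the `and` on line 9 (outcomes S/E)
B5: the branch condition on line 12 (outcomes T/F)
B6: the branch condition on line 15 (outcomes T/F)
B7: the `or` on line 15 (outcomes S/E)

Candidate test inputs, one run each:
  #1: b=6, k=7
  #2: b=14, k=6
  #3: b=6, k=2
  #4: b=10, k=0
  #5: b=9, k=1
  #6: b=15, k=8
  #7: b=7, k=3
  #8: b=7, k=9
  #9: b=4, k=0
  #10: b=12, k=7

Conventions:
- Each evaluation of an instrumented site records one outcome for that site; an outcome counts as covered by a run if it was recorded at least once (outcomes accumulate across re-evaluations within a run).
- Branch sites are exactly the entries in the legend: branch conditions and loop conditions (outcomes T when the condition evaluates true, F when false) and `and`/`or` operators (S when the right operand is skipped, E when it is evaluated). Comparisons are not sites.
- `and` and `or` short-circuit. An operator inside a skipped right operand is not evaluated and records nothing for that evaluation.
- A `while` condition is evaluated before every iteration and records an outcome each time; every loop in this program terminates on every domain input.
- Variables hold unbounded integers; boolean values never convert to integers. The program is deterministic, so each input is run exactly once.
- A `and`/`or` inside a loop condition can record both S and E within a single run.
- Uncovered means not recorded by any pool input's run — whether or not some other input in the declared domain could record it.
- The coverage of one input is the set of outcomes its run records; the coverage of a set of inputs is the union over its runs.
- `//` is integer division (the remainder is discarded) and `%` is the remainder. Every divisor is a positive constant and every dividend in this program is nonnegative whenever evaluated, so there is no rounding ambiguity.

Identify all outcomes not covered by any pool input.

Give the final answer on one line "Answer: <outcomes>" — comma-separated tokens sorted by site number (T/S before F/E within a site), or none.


input #1 (b=6, k=7): events B2->S, B1->F, B4->E, B3->T, B4->E, B3->T, B4->E, B3->T, B4->E, B3->T, B4->S, B3->F, B5->T; covers B1=F, B2=S, B3=T, B3=F, B4=S, B4=E, B5=T
input #2 (b=14, k=6): events B2->S, B1->F, B4->E, B3->T, B4->E, B3->T, B4->E, B3->T, B4->E, B3->T, B4->E, B3->T, B4->E, B3->T, ...; covers B1=F, B2=S, B3=T, B3=F, B4=S, B4=E, B5=T
input #3 (b=6, k=2): events B2->S, B1->F, B4->E, B3->T, B4->S, B3->F, B5->T; covers B1=F, B2=S, B3=T, B3=F, B4=S, B4=E, B5=T
input #4 (b=10, k=0): events B2->S, B1->F, B4->E, B3->F, B5->F, B7->E, B6->F; covers B1=F, B2=S, B3=F, B4=E, B5=F, B6=F, B7=E
input #5 (b=9, k=1): events B2->S, B1->F, B4->E, B3->F, B5->F, B7->E, B6->F; covers B1=F, B2=S, B3=F, B4=E, B5=F, B6=F, B7=E
input #6 (b=15, k=8): events B2->S, B1->F, B4->E, B3->T, B4->E, B3->T, B4->E, B3->T, B4->E, B3->T, B4->E, B3->T, B4->E, B3->T, ...; covers B1=F, B2=S, B3=T, B3=F, B4=S, B4=E, B5=T
input #7 (b=7, k=3): events B2->S, B1->F, B4->E, B3->T, B4->E, B3->T, B4->S, B3->F, B5->T; covers B1=F, B2=S, B3=T, B3=F, B4=S, B4=E, B5=T
input #8 (b=7, k=9): events B2->S, B1->F, B4->E, B3->T, B4->E, B3->T, B4->E, B3->T, B4->E, B3->T, B4->E, B3->T, B4->S, B3->F, ...; covers B1=F, B2=S, B3=T, B3=F, B4=S, B4=E, B5=T
input #9 (b=4, k=0): events B2->S, B1->F, B4->S, B3->F, B5->T; covers B1=F, B2=S, B3=F, B4=S, B5=T
input #10 (b=12, k=7): events B2->S, B1->F, B4->E, B3->T, B4->E, B3->T, B4->E, B3->T, B4->E, B3->T, B4->E, B3->T, B4->E, B3->T, ...; covers B1=F, B2=S, B3=T, B3=F, B4=S, B4=E, B5=T
union over the pool: B1=F, B2=S, B3=T, B3=F, B4=S, B4=E, B5=T, B5=F, B6=F, B7=E
uncovered (4 of 14): B1=T, B2=E, B6=T, B7=S
Answer: B1=T, B2=E, B6=T, B7=S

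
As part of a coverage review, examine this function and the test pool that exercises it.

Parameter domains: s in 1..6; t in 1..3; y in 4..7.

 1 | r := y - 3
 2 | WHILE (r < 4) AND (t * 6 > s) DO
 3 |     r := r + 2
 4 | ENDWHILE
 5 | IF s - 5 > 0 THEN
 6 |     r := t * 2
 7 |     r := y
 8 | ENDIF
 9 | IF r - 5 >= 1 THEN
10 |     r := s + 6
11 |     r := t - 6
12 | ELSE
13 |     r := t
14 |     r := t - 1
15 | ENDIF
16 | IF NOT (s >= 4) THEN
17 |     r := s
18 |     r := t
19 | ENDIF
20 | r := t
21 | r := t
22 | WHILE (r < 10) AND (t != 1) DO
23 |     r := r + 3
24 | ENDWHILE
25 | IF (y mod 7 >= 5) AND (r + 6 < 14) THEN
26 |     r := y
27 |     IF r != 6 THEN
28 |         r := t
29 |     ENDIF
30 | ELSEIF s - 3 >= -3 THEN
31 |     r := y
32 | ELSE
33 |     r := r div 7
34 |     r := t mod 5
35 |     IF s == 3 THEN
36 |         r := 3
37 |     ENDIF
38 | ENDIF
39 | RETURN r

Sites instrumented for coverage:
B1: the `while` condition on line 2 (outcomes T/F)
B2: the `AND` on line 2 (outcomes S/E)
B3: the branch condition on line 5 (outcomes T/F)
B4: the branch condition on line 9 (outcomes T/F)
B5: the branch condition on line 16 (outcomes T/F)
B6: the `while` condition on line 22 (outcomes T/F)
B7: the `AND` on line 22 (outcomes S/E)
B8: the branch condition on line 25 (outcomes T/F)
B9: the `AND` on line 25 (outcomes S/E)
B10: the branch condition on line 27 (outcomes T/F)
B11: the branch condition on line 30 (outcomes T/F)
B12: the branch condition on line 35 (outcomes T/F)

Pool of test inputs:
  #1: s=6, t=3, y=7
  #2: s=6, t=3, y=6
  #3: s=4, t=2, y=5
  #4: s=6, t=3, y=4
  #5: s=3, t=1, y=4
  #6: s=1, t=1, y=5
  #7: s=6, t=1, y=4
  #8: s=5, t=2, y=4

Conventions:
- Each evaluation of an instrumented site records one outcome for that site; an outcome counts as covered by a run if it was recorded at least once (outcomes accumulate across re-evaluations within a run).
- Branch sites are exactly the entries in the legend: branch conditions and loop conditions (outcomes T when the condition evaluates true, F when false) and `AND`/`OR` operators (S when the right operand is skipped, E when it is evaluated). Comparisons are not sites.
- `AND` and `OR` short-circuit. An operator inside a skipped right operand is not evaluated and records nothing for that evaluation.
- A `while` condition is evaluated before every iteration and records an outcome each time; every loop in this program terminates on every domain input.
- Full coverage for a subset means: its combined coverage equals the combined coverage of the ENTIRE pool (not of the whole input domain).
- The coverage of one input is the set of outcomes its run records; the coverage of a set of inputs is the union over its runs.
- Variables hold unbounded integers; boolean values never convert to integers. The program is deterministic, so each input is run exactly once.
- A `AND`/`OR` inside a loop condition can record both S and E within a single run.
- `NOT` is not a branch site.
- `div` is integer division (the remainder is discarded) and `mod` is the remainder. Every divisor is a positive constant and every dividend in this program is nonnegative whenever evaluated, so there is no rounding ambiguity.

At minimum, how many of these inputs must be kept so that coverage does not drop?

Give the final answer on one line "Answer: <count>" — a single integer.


run #1 (s=6, t=3, y=7) runs B2->S, B1->F, B3->T, B4->T, B5->F, B7->E, B6->T, B7->E, B6->T, B7->E, B6->T, B7->S, B6->F, B9->S, ...; records B1=F, B2=S, B3=T, B4=T, B5=F, B6=T, B6=F, B7=S, B7=E, B8=F, B9=S, B11=T
run #2 (s=6, t=3, y=6) runs B2->E, B1->T, B2->S, B1->F, B3->T, B4->T, B5->F, B7->E, B6->T, B7->E, B6->T, B7->E, B6->T, B7->S, ...; records B1=T, B1=F, B2=S, B2=E, B3=T, B4=T, B5=F, B6=T, B6=F, B7=S, B7=E, B8=F, B9=E, B11=T
run #3 (s=4, t=2, y=5) runs B2->E, B1->T, B2->S, B1->F, B3->F, B4->F, B5->F, B7->E, B6->T, B7->E, B6->T, B7->E, B6->T, B7->S, ...; records B1=T, B1=F, B2=S, B2=E, B3=F, B4=F, B5=F, B6=T, B6=F, B7=S, B7=E, B8=F, B9=E, B11=T
run #4 (s=6, t=3, y=4) runs B2->E, B1->T, B2->E, B1->T, B2->S, B1->F, B3->T, B4->F, B5->F, B7->E, B6->T, B7->E, B6->T, B7->E, ...; records B1=T, B1=F, B2=S, B2=E, B3=T, B4=F, B5=F, B6=T, B6=F, B7=S, B7=E, B8=F, B9=S, B11=T
run #5 (s=3, t=1, y=4) runs B2->E, B1->T, B2->E, B1->T, B2->S, B1->F, B3->F, B4->F, B5->T, B7->E, B6->F, B9->S, B8->F, B11->T; records B1=T, B1=F, B2=S, B2=E, B3=F, B4=F, B5=T, B6=F, B7=E, B8=F, B9=S, B11=T
run #6 (s=1, t=1, y=5) runs B2->E, B1->T, B2->S, B1->F, B3->F, B4->F, B5->T, B7->E, B6->F, B9->E, B8->T, B10->T; records B1=T, B1=F, B2=S, B2=E, B3=F, B4=F, B5=T, B6=F, B7=E, B8=T, B9=E, B10=T
run #7 (s=6, t=1, y=4) runs B2->E, B1->F, B3->T, B4->F, B5->F, B7->E, B6->F, B9->S, B8->F, B11->T; records B1=F, B2=E, B3=T, B4=F, B5=F, B6=F, B7=E, B8=F, B9=S, B11=T
run #8 (s=5, t=2, y=4) runs B2->E, B1->T, B2->E, B1->T, B2->S, B1->F, B3->F, B4->F, B5->F, B7->E, B6->T, B7->E, B6->T, B7->E, ...; records B1=T, B1=F, B2=S, B2=E, B3=F, B4=F, B5=F, B6=T, B6=F, B7=S, B7=E, B8=F, B9=S, B11=T
pool-wide coverage (20 outcomes): B1=T, B1=F, B2=S, B2=E, B3=T, B3=F, B4=T, B4=F, B5=T, B5=F, B6=T, B6=F, B7=S, B7=E, B8=T, B8=F, B9=S, B9=E, B10=T, B11=T
every size-1 subset falls short of the 20 outcomes (best: 14/20)
size 2: inputs {1, 6} cover all 20 outcomes, and no lexicographically smaller subset of this size does
Answer: 2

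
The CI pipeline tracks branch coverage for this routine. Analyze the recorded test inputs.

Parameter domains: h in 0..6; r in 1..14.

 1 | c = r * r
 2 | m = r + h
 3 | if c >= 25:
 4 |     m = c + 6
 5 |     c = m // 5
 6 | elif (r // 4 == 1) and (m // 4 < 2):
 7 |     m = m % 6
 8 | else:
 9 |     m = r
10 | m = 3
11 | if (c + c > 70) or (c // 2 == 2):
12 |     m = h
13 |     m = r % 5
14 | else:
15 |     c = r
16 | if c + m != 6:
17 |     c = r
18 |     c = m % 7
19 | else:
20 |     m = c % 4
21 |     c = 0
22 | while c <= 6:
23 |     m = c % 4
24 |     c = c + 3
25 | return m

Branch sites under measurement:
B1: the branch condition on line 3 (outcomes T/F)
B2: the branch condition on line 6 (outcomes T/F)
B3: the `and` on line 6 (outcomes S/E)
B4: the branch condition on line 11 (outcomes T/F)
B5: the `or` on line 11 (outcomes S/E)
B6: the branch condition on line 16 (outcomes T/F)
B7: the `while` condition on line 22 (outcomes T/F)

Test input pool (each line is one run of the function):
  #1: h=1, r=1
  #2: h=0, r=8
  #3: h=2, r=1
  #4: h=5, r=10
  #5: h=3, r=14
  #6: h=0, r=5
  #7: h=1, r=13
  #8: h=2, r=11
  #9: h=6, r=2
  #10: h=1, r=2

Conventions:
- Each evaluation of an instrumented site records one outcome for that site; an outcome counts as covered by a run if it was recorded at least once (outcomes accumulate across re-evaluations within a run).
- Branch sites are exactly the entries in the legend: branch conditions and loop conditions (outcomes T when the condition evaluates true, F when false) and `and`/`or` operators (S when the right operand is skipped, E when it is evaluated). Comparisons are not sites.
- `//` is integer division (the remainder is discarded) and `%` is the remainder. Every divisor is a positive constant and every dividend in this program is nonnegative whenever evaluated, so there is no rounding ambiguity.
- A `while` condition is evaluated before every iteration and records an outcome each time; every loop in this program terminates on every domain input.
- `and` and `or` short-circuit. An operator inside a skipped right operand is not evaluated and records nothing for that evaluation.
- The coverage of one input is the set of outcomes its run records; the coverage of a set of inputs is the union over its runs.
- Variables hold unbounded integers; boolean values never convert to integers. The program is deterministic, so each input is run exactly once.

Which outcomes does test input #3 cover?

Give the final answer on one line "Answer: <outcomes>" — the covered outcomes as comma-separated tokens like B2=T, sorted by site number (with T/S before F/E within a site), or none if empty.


Tracing the run of input #3 (h=2, r=1):
  B1->F, B3->S, B2->F, B5->E, B4->F, B6->T, B7->T, B7->T, B7->F
as a set, this run covers: B1=F, B2=F, B3=S, B4=F, B5=E, B6=T, B7=T, B7=F
Answer: B1=F, B2=F, B3=S, B4=F, B5=E, B6=T, B7=T, B7=F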